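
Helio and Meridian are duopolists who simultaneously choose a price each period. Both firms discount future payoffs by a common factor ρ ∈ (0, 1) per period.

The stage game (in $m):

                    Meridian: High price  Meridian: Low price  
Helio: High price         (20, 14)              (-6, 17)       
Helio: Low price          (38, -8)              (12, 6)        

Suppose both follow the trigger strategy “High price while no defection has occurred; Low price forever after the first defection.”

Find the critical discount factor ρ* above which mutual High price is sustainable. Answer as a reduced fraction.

Helio: cooperation gives 20 each period; deviation gives 38 once then 12 forever.
  20/(1−ρ) ≥ 38 + 12ρ/(1−ρ) ⇒ ρ ≥ 18/26 = 9/13.
Meridian: cooperation gives 14 each period; deviation gives 17 once then 6 forever.
  ρ ≥ 3/11.
Both must hold, so the binding constraint is Helio's: ρ ≥ 9/13.

9/13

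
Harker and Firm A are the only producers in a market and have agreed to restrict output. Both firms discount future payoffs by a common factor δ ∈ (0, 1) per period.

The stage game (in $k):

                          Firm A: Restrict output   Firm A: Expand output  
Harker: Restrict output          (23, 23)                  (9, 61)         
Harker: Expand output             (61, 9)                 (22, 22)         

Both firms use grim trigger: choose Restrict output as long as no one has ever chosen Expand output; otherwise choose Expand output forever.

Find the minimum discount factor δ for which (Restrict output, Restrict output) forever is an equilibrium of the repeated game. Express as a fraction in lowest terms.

23/(1−δ) ≥ 61 + 22δ/(1−δ)
23 ≥ 61 − 39δ
δ ≥ 38/39.

38/39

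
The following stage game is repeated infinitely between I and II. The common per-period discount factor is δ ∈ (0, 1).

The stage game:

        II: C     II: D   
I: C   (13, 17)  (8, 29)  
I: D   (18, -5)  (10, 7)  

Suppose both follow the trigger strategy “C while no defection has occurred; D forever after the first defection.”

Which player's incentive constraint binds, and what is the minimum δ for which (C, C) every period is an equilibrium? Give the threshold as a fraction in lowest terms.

For I: deviation gain 18−13 = 5, per-period punishment loss 13−10 = 3. IC gives δ ≥ 5/8.
For II: gain 12, loss 10 per period, so δ ≥ 12/22 = 6/11.
The tighter constraint is I's, so cooperation needs δ ≥ 5/8.

I; δ ≥ 5/8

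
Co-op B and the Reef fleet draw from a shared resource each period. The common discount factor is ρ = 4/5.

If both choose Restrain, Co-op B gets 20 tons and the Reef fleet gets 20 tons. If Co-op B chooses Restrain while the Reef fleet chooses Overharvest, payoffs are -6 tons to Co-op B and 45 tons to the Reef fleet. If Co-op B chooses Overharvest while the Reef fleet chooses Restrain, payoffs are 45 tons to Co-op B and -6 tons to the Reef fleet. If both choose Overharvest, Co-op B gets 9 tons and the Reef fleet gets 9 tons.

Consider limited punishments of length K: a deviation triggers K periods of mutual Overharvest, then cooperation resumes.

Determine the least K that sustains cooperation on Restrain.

No profitable deviation requires (20−9)(ρ+…+ρ^K) ≥ 45−20, i.e. ρ+…+ρ^K ≥ 25/11 ≈ 2.2727.
With ρ = 4/5, the partial sums are K=1: 0.8000, K=2: 1.4400, K=3: 1.9520, K=4: 2.3616.
K = 4 is the first length at which the sum reaches 2.2727.

4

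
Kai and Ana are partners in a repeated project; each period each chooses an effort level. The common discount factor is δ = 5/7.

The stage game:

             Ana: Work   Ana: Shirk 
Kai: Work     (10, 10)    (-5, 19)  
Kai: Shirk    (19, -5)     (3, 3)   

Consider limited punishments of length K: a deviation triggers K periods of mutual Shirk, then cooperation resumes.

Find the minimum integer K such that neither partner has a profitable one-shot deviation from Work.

No profitable deviation requires (10−3)(δ+…+δ^K) ≥ 19−10, i.e. δ+…+δ^K ≥ 9/7 ≈ 1.2857.
With δ = 5/7, the partial sums are K=1: 0.7143, K=2: 1.2245, K=3: 1.5889.
K = 3 is the first length at which the sum reaches 1.2857.

3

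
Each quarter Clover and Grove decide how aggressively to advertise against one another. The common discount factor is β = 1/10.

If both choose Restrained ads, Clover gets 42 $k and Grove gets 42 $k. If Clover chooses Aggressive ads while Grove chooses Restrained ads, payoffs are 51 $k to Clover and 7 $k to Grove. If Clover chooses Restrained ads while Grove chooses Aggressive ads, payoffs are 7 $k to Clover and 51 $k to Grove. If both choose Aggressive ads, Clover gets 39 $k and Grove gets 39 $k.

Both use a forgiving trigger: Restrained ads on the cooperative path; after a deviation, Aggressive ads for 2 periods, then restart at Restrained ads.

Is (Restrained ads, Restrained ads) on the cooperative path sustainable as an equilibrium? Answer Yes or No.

Comparing payoff streams over the 3 periods until play realigns: cooperate → 42(1+β+…+β^2); deviate → 51 + 39(β+…+β^2).
Cooperation is sustained iff (42−39)(β+…+β^2) ≥ 51−42.
β+…+β^2 = 1/10·(1−(1/10)^2)/(1−1/10) = 0.1100, and (51−42)/(42−39) = 3.0000.
0.1100 < 3.0000, so cooperation is not sustainable.

No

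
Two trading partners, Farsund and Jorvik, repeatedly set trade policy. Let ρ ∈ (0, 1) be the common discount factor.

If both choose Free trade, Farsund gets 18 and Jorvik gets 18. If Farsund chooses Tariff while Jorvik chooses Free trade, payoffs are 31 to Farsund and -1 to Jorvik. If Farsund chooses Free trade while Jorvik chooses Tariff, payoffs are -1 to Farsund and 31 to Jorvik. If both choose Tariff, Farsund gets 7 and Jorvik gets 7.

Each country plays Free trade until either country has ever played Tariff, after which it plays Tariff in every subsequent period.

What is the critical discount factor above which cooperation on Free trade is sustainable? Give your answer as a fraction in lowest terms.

13/24

One-period gain from deviating is 31 − 18 = 13. The loss is 18 − 7 = 11 in every subsequent period, with present value 11·ρ/(1−ρ).
Deviation is unprofitable when 11·ρ/(1−ρ) ≥ 13, i.e. ρ/(1−ρ) ≥ 13/11.
Equivalently ρ ≥ 13/(13+11) = 13/24.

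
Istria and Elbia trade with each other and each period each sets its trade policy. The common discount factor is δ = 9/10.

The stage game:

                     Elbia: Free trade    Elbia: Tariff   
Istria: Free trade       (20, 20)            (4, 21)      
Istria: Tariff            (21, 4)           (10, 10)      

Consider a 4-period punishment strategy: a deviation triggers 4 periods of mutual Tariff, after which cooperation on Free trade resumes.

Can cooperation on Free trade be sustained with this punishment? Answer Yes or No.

IC: δ+…+δ^4 ≥ (21−20)/(20−10) = 1/10.
At δ = 9/10: partial sum = 3.0951 ≥ 0.1000. Cooperation sustainable.

Yes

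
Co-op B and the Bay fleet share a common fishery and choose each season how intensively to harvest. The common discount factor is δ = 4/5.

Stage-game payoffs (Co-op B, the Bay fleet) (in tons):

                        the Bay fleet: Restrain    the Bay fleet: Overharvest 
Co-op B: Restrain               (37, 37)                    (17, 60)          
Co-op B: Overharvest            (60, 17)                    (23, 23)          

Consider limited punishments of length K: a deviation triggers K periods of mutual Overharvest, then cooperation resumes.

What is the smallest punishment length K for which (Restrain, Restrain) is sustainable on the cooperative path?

3

Need Σ_{k=1}^{K} δ^k ≥ (60−37)/(37−23) = 1.6429 at δ = 4/5.
At K = 2 the sum is 1.4400 < 1.6429; at K = 3 it is 1.9520 ≥ 1.6429.
So the minimum punishment length is K = 3.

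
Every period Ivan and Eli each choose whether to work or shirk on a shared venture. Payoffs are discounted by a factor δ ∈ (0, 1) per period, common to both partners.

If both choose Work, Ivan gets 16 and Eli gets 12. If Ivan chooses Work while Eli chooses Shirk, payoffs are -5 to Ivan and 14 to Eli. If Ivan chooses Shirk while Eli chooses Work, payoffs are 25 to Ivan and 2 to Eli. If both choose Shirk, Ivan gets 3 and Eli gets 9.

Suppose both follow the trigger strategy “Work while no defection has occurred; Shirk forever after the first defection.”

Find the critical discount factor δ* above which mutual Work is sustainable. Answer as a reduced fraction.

9/22

Ivan: cooperation gives 16 each period; deviation gives 25 once then 3 forever.
  16/(1−δ) ≥ 25 + 3δ/(1−δ) ⇒ δ ≥ 9/22.
Eli: cooperation gives 12 each period; deviation gives 14 once then 9 forever.
  δ ≥ 2/5.
Both must hold, so the binding constraint is Ivan's: δ ≥ 9/22.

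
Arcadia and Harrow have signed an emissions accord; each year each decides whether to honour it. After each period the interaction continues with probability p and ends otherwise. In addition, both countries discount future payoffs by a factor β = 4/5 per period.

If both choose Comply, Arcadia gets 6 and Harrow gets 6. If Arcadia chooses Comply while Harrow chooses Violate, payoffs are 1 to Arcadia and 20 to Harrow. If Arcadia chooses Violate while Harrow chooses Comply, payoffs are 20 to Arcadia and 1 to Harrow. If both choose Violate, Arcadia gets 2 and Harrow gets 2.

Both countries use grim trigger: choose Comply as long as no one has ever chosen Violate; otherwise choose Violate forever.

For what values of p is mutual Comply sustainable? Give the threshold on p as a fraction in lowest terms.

35/36

With continuation probability p and discount β, the effective per-period discount factor is βp.
Grim-trigger IC: βp ≥ (20−6)/(20−2) = 7/9.
So p ≥ (7/9)/(4/5) = 35/36.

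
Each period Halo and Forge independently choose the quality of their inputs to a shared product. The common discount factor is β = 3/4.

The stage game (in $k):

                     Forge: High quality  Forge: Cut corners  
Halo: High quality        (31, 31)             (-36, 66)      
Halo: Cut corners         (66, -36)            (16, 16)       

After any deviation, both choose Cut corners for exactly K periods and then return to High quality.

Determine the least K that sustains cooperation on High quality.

6

IC: β(1−β^K)/(1−β) ≥ (66−31)/(31−16) = 7/3.
With β = 3/4: need 1 − β^K ≥ 7/3·(1−3/4)/(3/4), i.e. β^K ≤ 0.2222.
Since (3/4)^5 = 0.2373 and (3/4)^6 = 0.1780, the smallest such K is 6.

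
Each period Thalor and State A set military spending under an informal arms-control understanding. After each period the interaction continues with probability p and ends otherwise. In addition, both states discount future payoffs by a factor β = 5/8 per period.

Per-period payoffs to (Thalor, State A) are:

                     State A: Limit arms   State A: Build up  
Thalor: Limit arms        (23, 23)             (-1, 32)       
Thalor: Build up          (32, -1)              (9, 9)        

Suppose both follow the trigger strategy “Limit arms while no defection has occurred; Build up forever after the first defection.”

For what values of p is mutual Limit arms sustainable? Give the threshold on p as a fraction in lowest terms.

72/115

Expected continuation weight on next period's payoff is β·p = 5/8·p, which plays the role of the discount factor.
Cooperation requires 5/8·p ≥ (32−23)/(32−9) = 9/23, hence p ≥ 72/115.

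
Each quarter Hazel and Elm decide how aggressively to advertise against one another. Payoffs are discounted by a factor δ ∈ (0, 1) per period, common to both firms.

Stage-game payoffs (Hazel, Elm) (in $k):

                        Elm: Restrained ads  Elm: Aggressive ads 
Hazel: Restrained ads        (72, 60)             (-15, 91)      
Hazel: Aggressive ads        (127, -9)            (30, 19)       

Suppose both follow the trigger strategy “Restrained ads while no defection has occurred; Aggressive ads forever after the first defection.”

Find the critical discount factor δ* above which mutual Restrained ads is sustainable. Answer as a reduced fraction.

55/97

Hazel: cooperation gives 72 each period; deviation gives 127 once then 30 forever.
  72/(1−δ) ≥ 127 + 30δ/(1−δ) ⇒ δ ≥ 55/97.
Elm: cooperation gives 60 each period; deviation gives 91 once then 19 forever.
  δ ≥ 31/72.
Both must hold, so the binding constraint is Hazel's: δ ≥ 55/97.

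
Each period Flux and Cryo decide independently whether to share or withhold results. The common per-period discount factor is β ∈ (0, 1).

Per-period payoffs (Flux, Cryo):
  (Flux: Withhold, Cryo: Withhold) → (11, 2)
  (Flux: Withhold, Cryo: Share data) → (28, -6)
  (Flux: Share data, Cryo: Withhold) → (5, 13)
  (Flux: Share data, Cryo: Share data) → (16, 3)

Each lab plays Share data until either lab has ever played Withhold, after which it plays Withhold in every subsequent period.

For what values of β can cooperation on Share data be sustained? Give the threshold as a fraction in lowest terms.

For Flux: deviation gain 28−16 = 12, per-period punishment loss 16−11 = 5. IC gives β ≥ 12/17.
For Cryo: gain 10, loss 1 per period, so β ≥ 10/11.
The tighter constraint is Cryo's, so cooperation needs β ≥ 10/11.

10/11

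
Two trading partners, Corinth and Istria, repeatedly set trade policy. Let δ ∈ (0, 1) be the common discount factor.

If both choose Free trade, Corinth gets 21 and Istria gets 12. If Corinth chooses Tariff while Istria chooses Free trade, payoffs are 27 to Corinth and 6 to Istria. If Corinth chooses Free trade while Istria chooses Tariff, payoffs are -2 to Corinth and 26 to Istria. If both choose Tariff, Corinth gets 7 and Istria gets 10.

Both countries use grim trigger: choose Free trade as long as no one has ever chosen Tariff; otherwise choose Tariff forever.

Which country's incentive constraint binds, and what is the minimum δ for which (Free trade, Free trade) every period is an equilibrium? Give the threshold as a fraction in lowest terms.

Istria; δ ≥ 7/8

Corinth: cooperation gives 21 each period; deviation gives 27 once then 7 forever.
  21/(1−δ) ≥ 27 + 7δ/(1−δ) ⇒ δ ≥ 6/20 = 3/10.
Istria: cooperation gives 12 each period; deviation gives 26 once then 10 forever.
  δ ≥ 14/16 = 7/8.
Both must hold, so the binding constraint is Istria's: δ ≥ 7/8.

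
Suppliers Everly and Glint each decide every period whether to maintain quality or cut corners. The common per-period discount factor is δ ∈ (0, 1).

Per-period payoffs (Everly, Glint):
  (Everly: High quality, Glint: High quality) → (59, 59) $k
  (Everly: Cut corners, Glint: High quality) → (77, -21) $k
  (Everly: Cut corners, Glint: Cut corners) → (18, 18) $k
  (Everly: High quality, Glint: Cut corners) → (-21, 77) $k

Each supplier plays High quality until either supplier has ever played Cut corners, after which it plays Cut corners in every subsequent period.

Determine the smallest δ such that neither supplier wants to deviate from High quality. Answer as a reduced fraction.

Under grim trigger the critical discount factor is (T−C)/(T−P) with T = 77, C = 59, P = 18.
δ* = (77−59)/(77−18) = 18/59.

18/59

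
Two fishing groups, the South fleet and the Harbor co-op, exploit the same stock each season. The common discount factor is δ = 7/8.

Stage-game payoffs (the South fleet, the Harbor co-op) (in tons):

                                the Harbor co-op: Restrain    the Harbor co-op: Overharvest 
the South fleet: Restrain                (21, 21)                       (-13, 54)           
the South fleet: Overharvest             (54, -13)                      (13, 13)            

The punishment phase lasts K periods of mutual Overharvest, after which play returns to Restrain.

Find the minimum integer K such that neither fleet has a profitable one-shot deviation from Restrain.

7

IC: δ(1−δ^K)/(1−δ) ≥ (54−21)/(21−13) = 33/8.
With δ = 7/8: need 1 − δ^K ≥ 33/8·(1−7/8)/(7/8), i.e. δ^K ≤ 0.4107.
Since (7/8)^6 = 0.4488 and (7/8)^7 = 0.3927, the smallest such K is 7.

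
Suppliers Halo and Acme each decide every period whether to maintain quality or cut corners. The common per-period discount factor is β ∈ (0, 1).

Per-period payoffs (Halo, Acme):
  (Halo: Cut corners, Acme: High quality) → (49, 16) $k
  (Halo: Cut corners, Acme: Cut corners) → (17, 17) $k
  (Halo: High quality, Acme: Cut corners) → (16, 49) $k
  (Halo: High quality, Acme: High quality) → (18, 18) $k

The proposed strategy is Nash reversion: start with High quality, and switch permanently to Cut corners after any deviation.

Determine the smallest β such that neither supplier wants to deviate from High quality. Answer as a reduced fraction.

31/32

Under grim trigger the critical discount factor is (T−C)/(T−P) with T = 49, C = 18, P = 17.
β* = (49−18)/(49−17) = 31/32.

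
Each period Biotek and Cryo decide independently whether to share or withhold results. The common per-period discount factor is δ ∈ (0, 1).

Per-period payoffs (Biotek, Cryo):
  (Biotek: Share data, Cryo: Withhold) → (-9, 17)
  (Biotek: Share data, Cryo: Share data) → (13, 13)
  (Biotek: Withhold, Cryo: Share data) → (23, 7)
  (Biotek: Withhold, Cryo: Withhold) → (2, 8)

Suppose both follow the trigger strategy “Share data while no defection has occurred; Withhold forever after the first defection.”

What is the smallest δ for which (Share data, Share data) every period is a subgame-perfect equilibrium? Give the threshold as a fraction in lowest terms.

Biotek: cooperation gives 13 each period; deviation gives 23 once then 2 forever.
  13/(1−δ) ≥ 23 + 2δ/(1−δ) ⇒ δ ≥ 10/21.
Cryo: cooperation gives 13 each period; deviation gives 17 once then 8 forever.
  δ ≥ 4/9.
Both must hold, so the binding constraint is Biotek's: δ ≥ 10/21.

10/21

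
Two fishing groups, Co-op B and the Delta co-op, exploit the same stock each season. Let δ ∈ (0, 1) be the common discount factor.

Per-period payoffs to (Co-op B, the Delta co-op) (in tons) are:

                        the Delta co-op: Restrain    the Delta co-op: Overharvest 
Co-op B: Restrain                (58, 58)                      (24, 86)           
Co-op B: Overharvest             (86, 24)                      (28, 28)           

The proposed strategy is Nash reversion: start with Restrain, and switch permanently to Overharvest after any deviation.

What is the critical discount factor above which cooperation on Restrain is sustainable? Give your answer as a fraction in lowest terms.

58/(1−δ) ≥ 86 + 28δ/(1−δ)
58 ≥ 86 − 58δ
δ ≥ 28/58 = 14/29.

14/29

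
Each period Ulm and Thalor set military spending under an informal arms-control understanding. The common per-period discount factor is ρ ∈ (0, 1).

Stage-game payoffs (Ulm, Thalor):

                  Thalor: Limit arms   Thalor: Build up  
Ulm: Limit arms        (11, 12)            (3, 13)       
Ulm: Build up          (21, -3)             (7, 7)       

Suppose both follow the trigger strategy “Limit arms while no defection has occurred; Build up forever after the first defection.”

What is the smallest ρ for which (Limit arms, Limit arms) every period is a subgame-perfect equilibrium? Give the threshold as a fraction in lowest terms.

Ulm: cooperation gives 11 each period; deviation gives 21 once then 7 forever.
  11/(1−ρ) ≥ 21 + 7ρ/(1−ρ) ⇒ ρ ≥ 10/14 = 5/7.
Thalor: cooperation gives 12 each period; deviation gives 13 once then 7 forever.
  ρ ≥ 1/6.
Both must hold, so the binding constraint is Ulm's: ρ ≥ 5/7.

5/7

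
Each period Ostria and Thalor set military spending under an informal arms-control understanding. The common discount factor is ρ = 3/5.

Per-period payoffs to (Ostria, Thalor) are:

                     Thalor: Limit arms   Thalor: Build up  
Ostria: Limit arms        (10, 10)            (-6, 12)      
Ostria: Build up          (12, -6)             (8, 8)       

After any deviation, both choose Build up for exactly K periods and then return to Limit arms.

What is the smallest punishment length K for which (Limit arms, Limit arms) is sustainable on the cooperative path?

3

No profitable deviation requires (10−8)(ρ+…+ρ^K) ≥ 12−10, i.e. ρ+…+ρ^K ≥ 1 ≈ 1.0000.
With ρ = 3/5, the partial sums are K=1: 0.6000, K=2: 0.9600, K=3: 1.1760.
K = 3 is the first length at which the sum reaches 1.0000.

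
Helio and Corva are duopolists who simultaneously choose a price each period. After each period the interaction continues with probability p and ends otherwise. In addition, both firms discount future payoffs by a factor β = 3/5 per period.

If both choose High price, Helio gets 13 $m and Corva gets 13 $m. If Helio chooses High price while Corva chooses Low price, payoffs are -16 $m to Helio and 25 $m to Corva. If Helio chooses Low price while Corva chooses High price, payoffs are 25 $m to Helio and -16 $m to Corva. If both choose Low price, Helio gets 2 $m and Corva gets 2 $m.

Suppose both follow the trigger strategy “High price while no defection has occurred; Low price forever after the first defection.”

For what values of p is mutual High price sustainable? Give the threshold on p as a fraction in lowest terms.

With continuation probability p and discount β, the effective per-period discount factor is βp.
Grim-trigger IC: βp ≥ (25−13)/(25−2) = 12/23.
So p ≥ (12/23)/(3/5) = 20/23.

20/23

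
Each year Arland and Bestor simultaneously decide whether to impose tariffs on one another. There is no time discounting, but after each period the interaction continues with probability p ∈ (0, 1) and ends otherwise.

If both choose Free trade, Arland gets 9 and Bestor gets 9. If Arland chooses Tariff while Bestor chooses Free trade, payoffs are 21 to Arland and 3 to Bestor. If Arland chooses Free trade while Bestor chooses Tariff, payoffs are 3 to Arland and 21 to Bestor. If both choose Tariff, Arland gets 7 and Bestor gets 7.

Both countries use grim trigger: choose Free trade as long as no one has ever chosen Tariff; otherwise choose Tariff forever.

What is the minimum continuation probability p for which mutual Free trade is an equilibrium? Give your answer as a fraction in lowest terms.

Expected cooperation value is 9 + p·9 + p²·9 + … = 9/(1−p); deviation gives 21 + p·7/(1−p).
9 ≥ 21(1−p) + 7p ⇒ 14p ≥ 12 ⇒ p ≥ 12/14 = 6/7.

6/7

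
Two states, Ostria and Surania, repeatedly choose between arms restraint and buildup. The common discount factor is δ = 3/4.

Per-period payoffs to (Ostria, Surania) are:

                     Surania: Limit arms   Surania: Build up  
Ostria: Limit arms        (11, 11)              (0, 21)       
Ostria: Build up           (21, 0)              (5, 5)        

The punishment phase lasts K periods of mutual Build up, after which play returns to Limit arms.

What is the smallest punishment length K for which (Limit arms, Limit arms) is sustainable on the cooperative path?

3

Need Σ_{k=1}^{K} δ^k ≥ (21−11)/(11−5) = 1.6667 at δ = 3/4.
At K = 2 the sum is 1.3125 < 1.6667; at K = 3 it is 1.7344 ≥ 1.6667.
So the minimum punishment length is K = 3.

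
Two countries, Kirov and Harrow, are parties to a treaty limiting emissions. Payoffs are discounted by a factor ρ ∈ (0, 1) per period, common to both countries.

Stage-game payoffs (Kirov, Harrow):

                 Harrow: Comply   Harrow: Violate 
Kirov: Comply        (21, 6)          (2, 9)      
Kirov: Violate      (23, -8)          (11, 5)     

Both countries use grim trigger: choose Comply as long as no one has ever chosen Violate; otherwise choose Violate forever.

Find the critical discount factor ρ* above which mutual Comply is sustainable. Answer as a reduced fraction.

For Kirov: deviation gain 23−21 = 2, per-period punishment loss 21−11 = 10. IC gives ρ ≥ 2/12 = 1/6.
For Harrow: gain 3, loss 1 per period, so ρ ≥ 3/4.
The tighter constraint is Harrow's, so cooperation needs ρ ≥ 3/4.

3/4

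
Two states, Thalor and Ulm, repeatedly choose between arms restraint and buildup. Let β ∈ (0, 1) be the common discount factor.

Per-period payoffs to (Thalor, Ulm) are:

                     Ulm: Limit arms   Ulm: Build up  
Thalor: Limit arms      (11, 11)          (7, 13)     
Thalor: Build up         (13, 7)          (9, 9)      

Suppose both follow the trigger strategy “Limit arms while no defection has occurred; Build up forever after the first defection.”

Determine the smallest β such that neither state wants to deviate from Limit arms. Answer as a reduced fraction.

11/(1−β) ≥ 13 + 9β/(1−β)
11 ≥ 13 − 4β
β ≥ 2/4 = 1/2.

1/2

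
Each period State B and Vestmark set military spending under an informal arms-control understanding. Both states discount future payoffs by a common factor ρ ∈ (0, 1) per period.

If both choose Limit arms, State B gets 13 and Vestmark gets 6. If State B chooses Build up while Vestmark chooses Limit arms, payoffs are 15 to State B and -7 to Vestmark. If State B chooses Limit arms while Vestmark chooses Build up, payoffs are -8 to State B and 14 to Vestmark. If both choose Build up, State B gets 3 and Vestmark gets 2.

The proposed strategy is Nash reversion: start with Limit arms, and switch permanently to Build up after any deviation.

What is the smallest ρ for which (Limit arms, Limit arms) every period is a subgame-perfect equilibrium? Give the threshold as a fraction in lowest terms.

2/3

State B: cooperation gives 13 each period; deviation gives 15 once then 3 forever.
  13/(1−ρ) ≥ 15 + 3ρ/(1−ρ) ⇒ ρ ≥ 2/12 = 1/6.
Vestmark: cooperation gives 6 each period; deviation gives 14 once then 2 forever.
  ρ ≥ 8/12 = 2/3.
Both must hold, so the binding constraint is Vestmark's: ρ ≥ 2/3.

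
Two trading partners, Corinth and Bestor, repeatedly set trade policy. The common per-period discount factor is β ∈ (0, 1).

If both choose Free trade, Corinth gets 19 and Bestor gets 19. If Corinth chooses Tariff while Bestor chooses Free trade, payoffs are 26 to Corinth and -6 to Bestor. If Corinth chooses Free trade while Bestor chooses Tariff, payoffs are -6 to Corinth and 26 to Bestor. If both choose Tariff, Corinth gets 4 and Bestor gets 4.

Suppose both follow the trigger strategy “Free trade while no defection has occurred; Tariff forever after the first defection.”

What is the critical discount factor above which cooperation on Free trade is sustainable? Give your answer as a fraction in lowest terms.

7/22

Cooperation forever yields 19 each period: 19/(1−β).
Deviating yields 26 once, then 4 forever: 26 + 4β/(1−β).
No profitable deviation requires 19/(1−β) ≥ 26 + 4β/(1−β).
Multiplying by (1−β): 19 ≥ 26(1−β) + 4β = 26 − 22β.
So 22β ≥ 7, i.e. β ≥ 7/22.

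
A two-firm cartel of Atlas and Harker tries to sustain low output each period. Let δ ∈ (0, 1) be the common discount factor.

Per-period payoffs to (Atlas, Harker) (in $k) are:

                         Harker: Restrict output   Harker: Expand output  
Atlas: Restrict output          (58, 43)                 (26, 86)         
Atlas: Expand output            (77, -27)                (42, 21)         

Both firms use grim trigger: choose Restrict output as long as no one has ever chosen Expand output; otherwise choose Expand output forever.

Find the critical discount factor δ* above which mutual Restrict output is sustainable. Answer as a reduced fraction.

Atlas: cooperation gives 58 each period; deviation gives 77 once then 42 forever.
  58/(1−δ) ≥ 77 + 42δ/(1−δ) ⇒ δ ≥ 19/35.
Harker: cooperation gives 43 each period; deviation gives 86 once then 21 forever.
  δ ≥ 43/65.
Both must hold, so the binding constraint is Harker's: δ ≥ 43/65.

43/65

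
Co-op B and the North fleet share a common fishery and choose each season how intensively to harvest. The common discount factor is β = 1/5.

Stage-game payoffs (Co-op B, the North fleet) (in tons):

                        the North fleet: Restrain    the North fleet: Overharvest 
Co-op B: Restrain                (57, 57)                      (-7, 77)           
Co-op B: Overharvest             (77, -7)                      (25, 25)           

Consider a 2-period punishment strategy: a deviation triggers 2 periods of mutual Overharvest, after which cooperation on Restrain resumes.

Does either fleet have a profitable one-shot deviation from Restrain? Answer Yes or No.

Yes

IC: β+…+β^2 ≥ (77−57)/(57−25) = 5/8.
At β = 1/5: partial sum = 0.2400 < 0.6250. Cooperation not sustainable.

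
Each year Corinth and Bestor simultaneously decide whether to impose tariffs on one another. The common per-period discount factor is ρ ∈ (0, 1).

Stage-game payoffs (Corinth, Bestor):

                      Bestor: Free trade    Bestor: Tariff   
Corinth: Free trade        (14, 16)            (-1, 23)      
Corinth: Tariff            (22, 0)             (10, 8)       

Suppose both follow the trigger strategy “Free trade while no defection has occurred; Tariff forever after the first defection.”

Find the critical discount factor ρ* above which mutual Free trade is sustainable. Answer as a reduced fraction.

2/3

Corinth's threshold: (22−14)/(22−10) = 2/3.
Bestor's threshold: (23−16)/(23−8) = 7/15.
2/3 > 7/15, so Corinth binds and ρ* = 2/3.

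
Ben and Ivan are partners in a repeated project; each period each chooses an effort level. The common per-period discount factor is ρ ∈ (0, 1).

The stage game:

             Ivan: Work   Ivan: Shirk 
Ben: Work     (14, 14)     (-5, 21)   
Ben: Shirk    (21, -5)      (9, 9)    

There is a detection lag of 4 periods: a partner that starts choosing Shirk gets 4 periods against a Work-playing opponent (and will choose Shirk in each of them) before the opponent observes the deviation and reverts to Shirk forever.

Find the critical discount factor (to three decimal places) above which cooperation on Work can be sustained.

Deviating for the 4 undetected periods gains 21−14 = 7 per period over cooperation, then loses 14−9 = 5 per period forever once punishment starts.
Gain: 7(1 + ρ + … + ρ^3); loss: 5·ρ^4/(1−ρ).
No profitable deviation ⇔ 7(1−ρ^4) ≤ 5·ρ^4, i.e. ρ^4 ≥ 7/(7+5) = 7/12.
Hence ρ ≥ (7/12)^(1/4) ≈ 0.874.

0.874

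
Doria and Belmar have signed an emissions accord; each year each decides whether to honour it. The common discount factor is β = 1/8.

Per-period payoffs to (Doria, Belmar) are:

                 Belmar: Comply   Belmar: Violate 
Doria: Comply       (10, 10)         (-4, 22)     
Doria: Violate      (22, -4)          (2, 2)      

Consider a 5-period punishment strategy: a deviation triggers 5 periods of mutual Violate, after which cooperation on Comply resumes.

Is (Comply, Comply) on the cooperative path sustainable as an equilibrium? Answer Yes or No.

IC: β+…+β^5 ≥ (22−10)/(10−2) = 3/2.
At β = 1/8: partial sum = 0.1429 < 1.5000. Cooperation not sustainable.

No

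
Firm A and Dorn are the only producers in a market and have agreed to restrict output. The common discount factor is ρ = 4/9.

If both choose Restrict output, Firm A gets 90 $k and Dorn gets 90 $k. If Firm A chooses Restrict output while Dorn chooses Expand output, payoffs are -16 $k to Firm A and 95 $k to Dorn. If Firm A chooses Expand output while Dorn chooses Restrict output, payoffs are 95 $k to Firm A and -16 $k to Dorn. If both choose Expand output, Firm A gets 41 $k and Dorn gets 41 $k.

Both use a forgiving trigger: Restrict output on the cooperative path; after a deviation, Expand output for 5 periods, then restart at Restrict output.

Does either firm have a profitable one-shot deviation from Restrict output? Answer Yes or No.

No

IC: ρ+…+ρ^5 ≥ (95−90)/(90−41) = 5/49.
At ρ = 4/9: partial sum = 0.7861 ≥ 0.1020. Cooperation sustainable.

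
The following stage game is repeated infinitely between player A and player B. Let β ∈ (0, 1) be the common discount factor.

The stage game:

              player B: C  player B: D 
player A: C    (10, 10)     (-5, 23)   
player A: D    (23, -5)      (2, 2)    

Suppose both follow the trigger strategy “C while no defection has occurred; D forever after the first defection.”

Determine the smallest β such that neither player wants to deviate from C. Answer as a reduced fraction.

13/21

10/(1−β) ≥ 23 + 2β/(1−β)
10 ≥ 23 − 21β
β ≥ 13/21.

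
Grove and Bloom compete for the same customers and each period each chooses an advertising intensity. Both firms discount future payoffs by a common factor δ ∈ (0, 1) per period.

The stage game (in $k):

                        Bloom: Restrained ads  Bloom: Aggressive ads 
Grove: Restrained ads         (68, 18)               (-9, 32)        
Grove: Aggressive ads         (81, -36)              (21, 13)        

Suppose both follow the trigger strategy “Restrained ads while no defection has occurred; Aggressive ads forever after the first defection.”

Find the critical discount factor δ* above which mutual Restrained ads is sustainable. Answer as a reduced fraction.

14/19

For Grove: deviation gain 81−68 = 13, per-period punishment loss 68−21 = 47. IC gives δ ≥ 13/60.
For Bloom: gain 14, loss 5 per period, so δ ≥ 14/19.
The tighter constraint is Bloom's, so cooperation needs δ ≥ 14/19.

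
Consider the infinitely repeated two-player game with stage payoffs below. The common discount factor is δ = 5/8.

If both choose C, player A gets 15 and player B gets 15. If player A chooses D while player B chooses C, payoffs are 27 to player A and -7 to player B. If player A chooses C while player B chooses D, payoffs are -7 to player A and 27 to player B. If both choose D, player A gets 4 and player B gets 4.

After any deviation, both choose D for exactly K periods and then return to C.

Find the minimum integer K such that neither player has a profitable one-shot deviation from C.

Need Σ_{k=1}^{K} δ^k ≥ (27−15)/(15−4) = 1.0909 at δ = 5/8.
At K = 2 the sum is 1.0156 < 1.0909; at K = 3 it is 1.2598 ≥ 1.0909.
So the minimum punishment length is K = 3.

3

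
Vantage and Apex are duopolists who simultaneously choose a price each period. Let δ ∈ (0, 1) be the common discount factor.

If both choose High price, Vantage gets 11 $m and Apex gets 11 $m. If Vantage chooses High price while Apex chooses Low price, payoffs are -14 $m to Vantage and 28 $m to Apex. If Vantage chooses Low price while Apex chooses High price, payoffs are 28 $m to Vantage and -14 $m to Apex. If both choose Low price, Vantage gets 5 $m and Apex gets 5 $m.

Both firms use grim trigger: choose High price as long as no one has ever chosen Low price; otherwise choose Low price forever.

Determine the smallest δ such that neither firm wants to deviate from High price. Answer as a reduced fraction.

17/23

One-period gain from deviating is 28 − 11 = 17. The loss is 11 − 5 = 6 in every subsequent period, with present value 6·δ/(1−δ).
Deviation is unprofitable when 6·δ/(1−δ) ≥ 17, i.e. δ/(1−δ) ≥ 17/6.
Equivalently δ ≥ 17/(17+6) = 17/23.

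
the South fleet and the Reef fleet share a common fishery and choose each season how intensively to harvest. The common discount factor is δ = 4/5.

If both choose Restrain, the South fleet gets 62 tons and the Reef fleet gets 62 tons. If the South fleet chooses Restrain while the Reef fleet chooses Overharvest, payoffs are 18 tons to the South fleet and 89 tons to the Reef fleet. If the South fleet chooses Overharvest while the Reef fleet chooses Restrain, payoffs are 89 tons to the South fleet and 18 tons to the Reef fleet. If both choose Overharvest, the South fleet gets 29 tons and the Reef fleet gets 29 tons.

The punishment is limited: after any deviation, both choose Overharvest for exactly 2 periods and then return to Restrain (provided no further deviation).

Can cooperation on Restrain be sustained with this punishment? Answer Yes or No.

IC: δ+…+δ^2 ≥ (89−62)/(62−29) = 9/11.
At δ = 4/5: partial sum = 1.4400 ≥ 0.8182. Cooperation sustainable.

Yes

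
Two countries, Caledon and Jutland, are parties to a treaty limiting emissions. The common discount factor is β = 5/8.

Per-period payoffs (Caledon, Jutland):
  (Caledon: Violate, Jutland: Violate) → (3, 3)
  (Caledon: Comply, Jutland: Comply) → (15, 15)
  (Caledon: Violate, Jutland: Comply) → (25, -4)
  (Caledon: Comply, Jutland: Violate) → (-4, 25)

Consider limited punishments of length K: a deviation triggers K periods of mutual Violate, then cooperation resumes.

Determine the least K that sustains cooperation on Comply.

Need Σ_{k=1}^{K} β^k ≥ (25−15)/(15−3) = 0.8333 at β = 5/8.
At K = 1 the sum is 0.6250 < 0.8333; at K = 2 it is 1.0156 ≥ 0.8333.
So the minimum punishment length is K = 2.

2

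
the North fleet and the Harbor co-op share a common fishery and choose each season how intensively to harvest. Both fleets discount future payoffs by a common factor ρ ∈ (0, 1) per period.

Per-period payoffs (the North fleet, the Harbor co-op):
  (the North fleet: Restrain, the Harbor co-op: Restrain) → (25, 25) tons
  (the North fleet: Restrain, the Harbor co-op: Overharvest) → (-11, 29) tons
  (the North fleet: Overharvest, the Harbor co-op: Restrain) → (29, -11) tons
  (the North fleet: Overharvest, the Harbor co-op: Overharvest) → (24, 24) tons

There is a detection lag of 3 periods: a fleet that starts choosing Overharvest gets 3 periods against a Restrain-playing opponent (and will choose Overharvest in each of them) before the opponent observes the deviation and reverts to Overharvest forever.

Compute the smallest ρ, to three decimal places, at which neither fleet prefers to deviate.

0.928

The best deviation is to choose Overharvest for all 3 undetected periods, earning 29 each, then 24 forever once detected.
Deviation value: 29(1−ρ^3)/(1−ρ) + 24ρ^3/(1−ρ); cooperation value: 25/(1−ρ).
IC: 25 ≥ 29(1−ρ^3) + 24ρ^3 = 29 − 5ρ^3.
So ρ^3 ≥ 4/5, giving ρ ≥ (4/5)^(1/3) ≈ 0.928.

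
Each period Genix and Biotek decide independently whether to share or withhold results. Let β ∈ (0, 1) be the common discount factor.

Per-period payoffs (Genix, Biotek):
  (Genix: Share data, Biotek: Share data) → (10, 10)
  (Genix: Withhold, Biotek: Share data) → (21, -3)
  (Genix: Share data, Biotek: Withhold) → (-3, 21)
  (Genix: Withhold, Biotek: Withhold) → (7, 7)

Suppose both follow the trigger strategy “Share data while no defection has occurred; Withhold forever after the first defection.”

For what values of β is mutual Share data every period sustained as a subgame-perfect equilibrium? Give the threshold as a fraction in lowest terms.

Cooperation forever yields 10 each period: 10/(1−β).
Deviating yields 21 once, then 7 forever: 21 + 7β/(1−β).
No profitable deviation requires 10/(1−β) ≥ 21 + 7β/(1−β).
Multiplying by (1−β): 10 ≥ 21(1−β) + 7β = 21 − 14β.
So 14β ≥ 11, i.e. β ≥ 11/14.

11/14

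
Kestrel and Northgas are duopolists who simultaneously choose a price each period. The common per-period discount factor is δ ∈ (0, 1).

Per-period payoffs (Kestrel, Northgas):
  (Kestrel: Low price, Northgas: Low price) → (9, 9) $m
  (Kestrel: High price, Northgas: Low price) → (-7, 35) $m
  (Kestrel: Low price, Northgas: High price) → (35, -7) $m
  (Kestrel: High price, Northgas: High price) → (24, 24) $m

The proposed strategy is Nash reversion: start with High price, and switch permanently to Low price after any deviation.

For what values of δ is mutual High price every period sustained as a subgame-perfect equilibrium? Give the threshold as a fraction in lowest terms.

One-period gain from deviating is 35 − 24 = 11. The loss is 24 − 9 = 15 in every subsequent period, with present value 15·δ/(1−δ).
Deviation is unprofitable when 15·δ/(1−δ) ≥ 11, i.e. δ/(1−δ) ≥ 11/15.
Equivalently δ ≥ 11/(11+15) = 11/26.

11/26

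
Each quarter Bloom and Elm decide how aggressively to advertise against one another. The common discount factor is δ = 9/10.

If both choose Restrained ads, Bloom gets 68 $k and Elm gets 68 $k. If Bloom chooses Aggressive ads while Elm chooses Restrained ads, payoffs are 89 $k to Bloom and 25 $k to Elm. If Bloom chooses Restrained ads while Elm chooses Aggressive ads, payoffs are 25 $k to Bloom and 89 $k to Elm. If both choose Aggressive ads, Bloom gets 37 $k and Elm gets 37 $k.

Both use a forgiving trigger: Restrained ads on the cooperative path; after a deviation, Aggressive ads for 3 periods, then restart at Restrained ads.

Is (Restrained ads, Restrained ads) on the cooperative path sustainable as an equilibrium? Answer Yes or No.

Yes

IC: δ+…+δ^3 ≥ (89−68)/(68−37) = 21/31.
At δ = 9/10: partial sum = 2.4390 ≥ 0.6774. Cooperation sustainable.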